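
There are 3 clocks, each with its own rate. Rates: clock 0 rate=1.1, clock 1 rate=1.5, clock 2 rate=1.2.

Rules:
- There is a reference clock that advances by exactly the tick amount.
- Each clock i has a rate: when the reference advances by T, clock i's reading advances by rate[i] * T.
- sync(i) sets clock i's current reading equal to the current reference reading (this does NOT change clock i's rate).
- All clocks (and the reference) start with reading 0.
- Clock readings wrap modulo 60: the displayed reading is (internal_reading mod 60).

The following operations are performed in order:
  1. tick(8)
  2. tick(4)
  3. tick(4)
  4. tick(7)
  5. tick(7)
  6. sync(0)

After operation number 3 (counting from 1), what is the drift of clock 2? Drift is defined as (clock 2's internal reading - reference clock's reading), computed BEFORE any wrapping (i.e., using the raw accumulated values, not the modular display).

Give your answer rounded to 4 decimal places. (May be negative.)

After op 1 tick(8): ref=8.0000 raw=[8.8000 12.0000 9.6000]
After op 2 tick(4): ref=12.0000 raw=[13.2000 18.0000 14.4000]
After op 3 tick(4): ref=16.0000 raw=[17.6000 24.0000 19.2000]
Drift of clock 2 after op 3: 19.2000 - 16.0000 = 3.2000

Answer: 3.2000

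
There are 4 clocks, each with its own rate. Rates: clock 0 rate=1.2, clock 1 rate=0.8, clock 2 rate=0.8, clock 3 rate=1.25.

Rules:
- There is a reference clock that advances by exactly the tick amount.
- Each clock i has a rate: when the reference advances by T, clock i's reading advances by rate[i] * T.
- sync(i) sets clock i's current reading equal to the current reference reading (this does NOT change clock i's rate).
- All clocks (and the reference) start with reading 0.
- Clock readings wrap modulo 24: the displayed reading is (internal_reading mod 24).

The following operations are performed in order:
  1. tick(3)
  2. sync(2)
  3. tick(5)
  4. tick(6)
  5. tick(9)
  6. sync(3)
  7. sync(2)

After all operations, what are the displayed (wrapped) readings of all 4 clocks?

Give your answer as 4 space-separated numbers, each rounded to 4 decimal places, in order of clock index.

Answer: 3.6000 18.4000 23.0000 23.0000

Derivation:
After op 1 tick(3): ref=3.0000 raw=[3.6000 2.4000 2.4000 3.7500]
After op 2 sync(2): ref=3.0000 raw=[3.6000 2.4000 3.0000 3.7500]
After op 3 tick(5): ref=8.0000 raw=[9.6000 6.4000 7.0000 10.0000]
After op 4 tick(6): ref=14.0000 raw=[16.8000 11.2000 11.8000 17.5000]
After op 5 tick(9): ref=23.0000 raw=[27.6000 18.4000 19.0000 28.7500]
After op 6 sync(3): ref=23.0000 raw=[27.6000 18.4000 19.0000 23.0000]
After op 7 sync(2): ref=23.0000 raw=[27.6000 18.4000 23.0000 23.0000]
Wrap final raw readings (mod 24): 27.6000 mod 24 = 3.6000; 18.4000 mod 24 = 18.4000; 23.0000 mod 24 = 23.0000; 23.0000 mod 24 = 23.0000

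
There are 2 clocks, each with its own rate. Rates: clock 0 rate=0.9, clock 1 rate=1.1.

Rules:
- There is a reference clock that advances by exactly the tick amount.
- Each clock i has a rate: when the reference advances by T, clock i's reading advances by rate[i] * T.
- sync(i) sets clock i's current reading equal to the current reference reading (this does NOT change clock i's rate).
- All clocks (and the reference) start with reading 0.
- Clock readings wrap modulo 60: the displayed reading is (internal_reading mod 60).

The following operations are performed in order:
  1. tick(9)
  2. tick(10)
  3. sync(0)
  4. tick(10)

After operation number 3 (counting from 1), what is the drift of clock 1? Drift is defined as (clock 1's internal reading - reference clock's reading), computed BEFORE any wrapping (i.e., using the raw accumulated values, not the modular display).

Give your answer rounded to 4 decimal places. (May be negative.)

After op 1 tick(9): ref=9.0000 raw=[8.1000 9.9000]
After op 2 tick(10): ref=19.0000 raw=[17.1000 20.9000]
After op 3 sync(0): ref=19.0000 raw=[19.0000 20.9000]
Drift of clock 1 after op 3: 20.9000 - 19.0000 = 1.9000

Answer: 1.9000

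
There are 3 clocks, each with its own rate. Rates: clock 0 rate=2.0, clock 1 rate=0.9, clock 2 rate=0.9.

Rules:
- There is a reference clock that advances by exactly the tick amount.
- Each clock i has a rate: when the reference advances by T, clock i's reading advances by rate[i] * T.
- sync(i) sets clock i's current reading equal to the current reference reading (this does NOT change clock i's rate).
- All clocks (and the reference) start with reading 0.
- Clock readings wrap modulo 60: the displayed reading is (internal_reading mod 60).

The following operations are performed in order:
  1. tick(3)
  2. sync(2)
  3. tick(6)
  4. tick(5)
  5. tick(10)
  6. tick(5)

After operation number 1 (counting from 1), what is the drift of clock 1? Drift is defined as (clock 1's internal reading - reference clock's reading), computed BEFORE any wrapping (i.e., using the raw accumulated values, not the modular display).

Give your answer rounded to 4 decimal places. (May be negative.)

After op 1 tick(3): ref=3.0000 raw=[6.0000 2.7000 2.7000]
Drift of clock 1 after op 1: 2.7000 - 3.0000 = -0.3000

Answer: -0.3000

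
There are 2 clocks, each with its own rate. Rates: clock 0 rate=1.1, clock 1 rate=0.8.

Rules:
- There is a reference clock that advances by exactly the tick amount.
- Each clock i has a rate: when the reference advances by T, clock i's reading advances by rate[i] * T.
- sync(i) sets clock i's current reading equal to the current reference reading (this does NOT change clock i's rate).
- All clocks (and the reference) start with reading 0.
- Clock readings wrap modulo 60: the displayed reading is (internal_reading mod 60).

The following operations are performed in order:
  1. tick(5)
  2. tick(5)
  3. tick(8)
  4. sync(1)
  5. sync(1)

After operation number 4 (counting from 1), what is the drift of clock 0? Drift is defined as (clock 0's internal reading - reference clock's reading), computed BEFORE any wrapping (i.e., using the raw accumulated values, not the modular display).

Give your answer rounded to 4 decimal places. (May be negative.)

After op 1 tick(5): ref=5.0000 raw=[5.5000 4.0000]
After op 2 tick(5): ref=10.0000 raw=[11.0000 8.0000]
After op 3 tick(8): ref=18.0000 raw=[19.8000 14.4000]
After op 4 sync(1): ref=18.0000 raw=[19.8000 18.0000]
Drift of clock 0 after op 4: 19.8000 - 18.0000 = 1.8000

Answer: 1.8000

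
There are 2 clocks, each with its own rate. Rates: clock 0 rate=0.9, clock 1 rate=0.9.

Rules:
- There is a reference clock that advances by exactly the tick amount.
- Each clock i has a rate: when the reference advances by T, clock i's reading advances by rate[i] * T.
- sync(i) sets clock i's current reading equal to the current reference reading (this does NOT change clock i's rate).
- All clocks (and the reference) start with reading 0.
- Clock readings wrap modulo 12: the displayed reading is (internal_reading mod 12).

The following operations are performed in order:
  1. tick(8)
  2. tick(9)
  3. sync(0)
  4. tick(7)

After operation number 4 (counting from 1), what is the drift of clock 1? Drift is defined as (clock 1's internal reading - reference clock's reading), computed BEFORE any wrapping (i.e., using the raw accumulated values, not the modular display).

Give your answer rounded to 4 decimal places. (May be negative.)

Answer: -2.4000

Derivation:
After op 1 tick(8): ref=8.0000 raw=[7.2000 7.2000]
After op 2 tick(9): ref=17.0000 raw=[15.3000 15.3000]
After op 3 sync(0): ref=17.0000 raw=[17.0000 15.3000]
After op 4 tick(7): ref=24.0000 raw=[23.3000 21.6000]
Drift of clock 1 after op 4: 21.6000 - 24.0000 = -2.4000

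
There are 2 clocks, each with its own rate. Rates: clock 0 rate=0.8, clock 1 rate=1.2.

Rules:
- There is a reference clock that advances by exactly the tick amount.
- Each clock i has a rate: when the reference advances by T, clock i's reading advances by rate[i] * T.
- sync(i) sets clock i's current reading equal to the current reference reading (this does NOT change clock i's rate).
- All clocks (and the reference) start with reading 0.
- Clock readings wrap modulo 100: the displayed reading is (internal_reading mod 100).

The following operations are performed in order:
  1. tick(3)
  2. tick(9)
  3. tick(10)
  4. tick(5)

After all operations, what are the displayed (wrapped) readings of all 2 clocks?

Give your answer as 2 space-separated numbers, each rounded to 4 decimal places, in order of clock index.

After op 1 tick(3): ref=3.0000 raw=[2.4000 3.6000]
After op 2 tick(9): ref=12.0000 raw=[9.6000 14.4000]
After op 3 tick(10): ref=22.0000 raw=[17.6000 26.4000]
After op 4 tick(5): ref=27.0000 raw=[21.6000 32.4000]
Wrap final raw readings (mod 100): 21.6000 mod 100 = 21.6000; 32.4000 mod 100 = 32.4000

Answer: 21.6000 32.4000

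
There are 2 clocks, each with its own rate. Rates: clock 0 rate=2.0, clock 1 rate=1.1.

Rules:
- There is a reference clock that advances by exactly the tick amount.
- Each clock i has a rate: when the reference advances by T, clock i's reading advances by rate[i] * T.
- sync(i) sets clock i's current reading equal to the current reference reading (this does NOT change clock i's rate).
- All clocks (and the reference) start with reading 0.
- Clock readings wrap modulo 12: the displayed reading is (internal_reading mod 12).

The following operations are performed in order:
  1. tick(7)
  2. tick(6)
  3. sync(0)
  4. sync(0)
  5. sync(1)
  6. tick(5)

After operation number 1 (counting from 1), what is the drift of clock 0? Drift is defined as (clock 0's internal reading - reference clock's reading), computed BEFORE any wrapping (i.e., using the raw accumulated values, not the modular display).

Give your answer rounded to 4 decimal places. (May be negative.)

After op 1 tick(7): ref=7.0000 raw=[14.0000 7.7000]
Drift of clock 0 after op 1: 14.0000 - 7.0000 = 7.0000

Answer: 7.0000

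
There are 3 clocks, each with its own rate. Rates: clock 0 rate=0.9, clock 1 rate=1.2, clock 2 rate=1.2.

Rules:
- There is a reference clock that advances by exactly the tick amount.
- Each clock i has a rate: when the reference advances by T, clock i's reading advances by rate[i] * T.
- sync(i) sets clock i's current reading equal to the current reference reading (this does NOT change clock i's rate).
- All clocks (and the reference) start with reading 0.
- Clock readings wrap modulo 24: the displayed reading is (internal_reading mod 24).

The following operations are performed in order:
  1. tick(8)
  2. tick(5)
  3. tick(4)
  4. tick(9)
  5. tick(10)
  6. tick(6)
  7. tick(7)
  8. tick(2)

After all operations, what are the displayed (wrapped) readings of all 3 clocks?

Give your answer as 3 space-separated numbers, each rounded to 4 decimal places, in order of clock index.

Answer: 21.9000 13.2000 13.2000

Derivation:
After op 1 tick(8): ref=8.0000 raw=[7.2000 9.6000 9.6000]
After op 2 tick(5): ref=13.0000 raw=[11.7000 15.6000 15.6000]
After op 3 tick(4): ref=17.0000 raw=[15.3000 20.4000 20.4000]
After op 4 tick(9): ref=26.0000 raw=[23.4000 31.2000 31.2000]
After op 5 tick(10): ref=36.0000 raw=[32.4000 43.2000 43.2000]
After op 6 tick(6): ref=42.0000 raw=[37.8000 50.4000 50.4000]
After op 7 tick(7): ref=49.0000 raw=[44.1000 58.8000 58.8000]
After op 8 tick(2): ref=51.0000 raw=[45.9000 61.2000 61.2000]
Wrap final raw readings (mod 24): 45.9000 mod 24 = 21.9000; 61.2000 mod 24 = 13.2000; 61.2000 mod 24 = 13.2000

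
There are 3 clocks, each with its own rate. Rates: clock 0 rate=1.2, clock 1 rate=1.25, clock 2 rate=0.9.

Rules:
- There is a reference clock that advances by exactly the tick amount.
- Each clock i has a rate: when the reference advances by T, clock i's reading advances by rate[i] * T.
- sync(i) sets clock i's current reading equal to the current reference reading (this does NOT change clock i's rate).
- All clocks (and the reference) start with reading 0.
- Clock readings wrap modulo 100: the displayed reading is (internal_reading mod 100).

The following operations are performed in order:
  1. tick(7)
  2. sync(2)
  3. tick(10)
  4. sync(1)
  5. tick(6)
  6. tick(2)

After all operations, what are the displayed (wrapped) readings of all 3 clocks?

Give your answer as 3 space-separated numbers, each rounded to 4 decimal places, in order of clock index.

After op 1 tick(7): ref=7.0000 raw=[8.4000 8.7500 6.3000]
After op 2 sync(2): ref=7.0000 raw=[8.4000 8.7500 7.0000]
After op 3 tick(10): ref=17.0000 raw=[20.4000 21.2500 16.0000]
After op 4 sync(1): ref=17.0000 raw=[20.4000 17.0000 16.0000]
After op 5 tick(6): ref=23.0000 raw=[27.6000 24.5000 21.4000]
After op 6 tick(2): ref=25.0000 raw=[30.0000 27.0000 23.2000]
Wrap final raw readings (mod 100): 30.0000 mod 100 = 30.0000; 27.0000 mod 100 = 27.0000; 23.2000 mod 100 = 23.2000

Answer: 30.0000 27.0000 23.2000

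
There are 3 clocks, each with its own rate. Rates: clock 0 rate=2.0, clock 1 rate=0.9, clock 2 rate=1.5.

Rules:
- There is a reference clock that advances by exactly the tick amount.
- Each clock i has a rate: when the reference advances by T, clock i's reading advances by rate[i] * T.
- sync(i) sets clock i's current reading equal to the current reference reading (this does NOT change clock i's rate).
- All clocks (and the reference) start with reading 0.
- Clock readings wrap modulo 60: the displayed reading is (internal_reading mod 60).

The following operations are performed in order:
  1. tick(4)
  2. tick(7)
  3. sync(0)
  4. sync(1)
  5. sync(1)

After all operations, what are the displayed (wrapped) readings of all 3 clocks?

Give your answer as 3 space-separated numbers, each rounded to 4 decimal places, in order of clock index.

After op 1 tick(4): ref=4.0000 raw=[8.0000 3.6000 6.0000]
After op 2 tick(7): ref=11.0000 raw=[22.0000 9.9000 16.5000]
After op 3 sync(0): ref=11.0000 raw=[11.0000 9.9000 16.5000]
After op 4 sync(1): ref=11.0000 raw=[11.0000 11.0000 16.5000]
After op 5 sync(1): ref=11.0000 raw=[11.0000 11.0000 16.5000]
Wrap final raw readings (mod 60): 11.0000 mod 60 = 11.0000; 11.0000 mod 60 = 11.0000; 16.5000 mod 60 = 16.5000

Answer: 11.0000 11.0000 16.5000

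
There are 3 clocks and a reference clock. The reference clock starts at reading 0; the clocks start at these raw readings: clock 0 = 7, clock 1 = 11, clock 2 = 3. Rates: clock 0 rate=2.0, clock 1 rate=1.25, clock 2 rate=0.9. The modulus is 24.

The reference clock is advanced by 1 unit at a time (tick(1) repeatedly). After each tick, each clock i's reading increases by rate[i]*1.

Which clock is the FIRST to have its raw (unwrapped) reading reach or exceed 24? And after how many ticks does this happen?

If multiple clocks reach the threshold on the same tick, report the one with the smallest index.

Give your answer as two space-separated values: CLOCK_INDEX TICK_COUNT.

Answer: 0 9

Derivation:
clock 0: start=7, rate=2.0, needs 24-7 = 17; ticks = ceil(17/2.0) = ceil(8.5000) = 9; reading at tick 9 = 7 + 2.0*9 = 25.0000
clock 1: start=11, rate=1.25, needs 24-11 = 13; ticks = ceil(13/1.25) = ceil(10.4000) = 11; reading at tick 11 = 11 + 1.25*11 = 24.7500
clock 2: start=3, rate=0.9, needs 24-3 = 21; ticks = ceil(21/0.9) = ceil(23.3333) = 24; reading at tick 24 = 3 + 0.9*24 = 24.6000
Minimum tick count = 9; winners = [0]; smallest index = 0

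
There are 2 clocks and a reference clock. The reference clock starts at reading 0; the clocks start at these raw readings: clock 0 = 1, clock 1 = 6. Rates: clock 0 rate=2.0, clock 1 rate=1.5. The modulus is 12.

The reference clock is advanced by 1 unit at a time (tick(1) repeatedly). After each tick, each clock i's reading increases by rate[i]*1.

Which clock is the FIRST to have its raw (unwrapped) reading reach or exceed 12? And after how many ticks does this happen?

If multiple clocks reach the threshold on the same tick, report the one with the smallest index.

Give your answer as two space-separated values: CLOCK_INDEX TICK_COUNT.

clock 0: start=1, rate=2.0, needs 12-1 = 11; ticks = ceil(11/2.0) = ceil(5.5000) = 6; reading at tick 6 = 1 + 2.0*6 = 13.0000
clock 1: start=6, rate=1.5, needs 12-6 = 6; ticks = ceil(6/1.5) = ceil(4.0000) = 4; reading at tick 4 = 6 + 1.5*4 = 12.0000
Minimum tick count = 4; winners = [1]; smallest index = 1

Answer: 1 4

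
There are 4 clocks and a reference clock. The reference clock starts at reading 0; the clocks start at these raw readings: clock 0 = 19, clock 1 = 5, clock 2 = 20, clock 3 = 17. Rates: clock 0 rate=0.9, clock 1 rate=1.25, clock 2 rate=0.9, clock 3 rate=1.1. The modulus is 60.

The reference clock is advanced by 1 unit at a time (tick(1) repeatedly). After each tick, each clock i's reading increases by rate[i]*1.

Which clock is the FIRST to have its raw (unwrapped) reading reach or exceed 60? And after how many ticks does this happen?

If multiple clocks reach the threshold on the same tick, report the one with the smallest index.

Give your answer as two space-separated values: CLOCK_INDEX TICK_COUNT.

clock 0: start=19, rate=0.9, needs 60-19 = 41; ticks = ceil(41/0.9) = ceil(45.5556) = 46; reading at tick 46 = 19 + 0.9*46 = 60.4000
clock 1: start=5, rate=1.25, needs 60-5 = 55; ticks = ceil(55/1.25) = ceil(44.0000) = 44; reading at tick 44 = 5 + 1.25*44 = 60.0000
clock 2: start=20, rate=0.9, needs 60-20 = 40; ticks = ceil(40/0.9) = ceil(44.4444) = 45; reading at tick 45 = 20 + 0.9*45 = 60.5000
clock 3: start=17, rate=1.1, needs 60-17 = 43; ticks = ceil(43/1.1) = ceil(39.0909) = 40; reading at tick 40 = 17 + 1.1*40 = 61.0000
Minimum tick count = 40; winners = [3]; smallest index = 3

Answer: 3 40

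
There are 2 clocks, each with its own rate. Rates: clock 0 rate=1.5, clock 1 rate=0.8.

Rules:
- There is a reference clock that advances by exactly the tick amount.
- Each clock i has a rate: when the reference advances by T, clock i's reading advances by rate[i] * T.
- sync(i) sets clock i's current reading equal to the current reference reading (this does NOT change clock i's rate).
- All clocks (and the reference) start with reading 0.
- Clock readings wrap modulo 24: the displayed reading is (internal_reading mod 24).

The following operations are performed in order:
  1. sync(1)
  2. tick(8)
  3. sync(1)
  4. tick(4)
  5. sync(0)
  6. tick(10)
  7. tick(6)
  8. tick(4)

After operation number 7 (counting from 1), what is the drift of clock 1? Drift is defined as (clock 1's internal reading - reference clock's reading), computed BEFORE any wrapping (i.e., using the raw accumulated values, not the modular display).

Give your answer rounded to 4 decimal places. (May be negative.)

After op 1 sync(1): ref=0.0000 raw=[0.0000 0.0000]
After op 2 tick(8): ref=8.0000 raw=[12.0000 6.4000]
After op 3 sync(1): ref=8.0000 raw=[12.0000 8.0000]
After op 4 tick(4): ref=12.0000 raw=[18.0000 11.2000]
After op 5 sync(0): ref=12.0000 raw=[12.0000 11.2000]
After op 6 tick(10): ref=22.0000 raw=[27.0000 19.2000]
After op 7 tick(6): ref=28.0000 raw=[36.0000 24.0000]
Drift of clock 1 after op 7: 24.0000 - 28.0000 = -4.0000

Answer: -4.0000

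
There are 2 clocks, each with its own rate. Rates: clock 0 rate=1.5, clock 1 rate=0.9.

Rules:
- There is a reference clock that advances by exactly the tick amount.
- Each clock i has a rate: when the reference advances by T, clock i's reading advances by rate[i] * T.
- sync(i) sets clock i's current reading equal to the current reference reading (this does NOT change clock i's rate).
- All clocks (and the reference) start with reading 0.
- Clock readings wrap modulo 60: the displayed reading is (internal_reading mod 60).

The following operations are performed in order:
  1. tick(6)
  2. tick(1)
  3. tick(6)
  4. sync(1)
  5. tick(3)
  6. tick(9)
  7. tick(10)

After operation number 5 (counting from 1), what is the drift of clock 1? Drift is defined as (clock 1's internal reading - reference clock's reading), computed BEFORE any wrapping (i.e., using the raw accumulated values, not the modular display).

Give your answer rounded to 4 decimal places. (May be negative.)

After op 1 tick(6): ref=6.0000 raw=[9.0000 5.4000]
After op 2 tick(1): ref=7.0000 raw=[10.5000 6.3000]
After op 3 tick(6): ref=13.0000 raw=[19.5000 11.7000]
After op 4 sync(1): ref=13.0000 raw=[19.5000 13.0000]
After op 5 tick(3): ref=16.0000 raw=[24.0000 15.7000]
Drift of clock 1 after op 5: 15.7000 - 16.0000 = -0.3000

Answer: -0.3000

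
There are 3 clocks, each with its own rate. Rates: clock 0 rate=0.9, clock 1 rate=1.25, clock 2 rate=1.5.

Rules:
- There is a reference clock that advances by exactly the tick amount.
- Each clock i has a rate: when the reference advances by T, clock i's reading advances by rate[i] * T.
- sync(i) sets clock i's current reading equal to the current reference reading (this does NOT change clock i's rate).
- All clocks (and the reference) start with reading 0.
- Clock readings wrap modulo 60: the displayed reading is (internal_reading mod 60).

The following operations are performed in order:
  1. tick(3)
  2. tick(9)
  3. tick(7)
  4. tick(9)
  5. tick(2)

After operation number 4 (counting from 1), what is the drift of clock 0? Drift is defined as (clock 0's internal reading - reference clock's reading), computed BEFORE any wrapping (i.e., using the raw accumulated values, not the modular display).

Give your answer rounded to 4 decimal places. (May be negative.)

Answer: -2.8000

Derivation:
After op 1 tick(3): ref=3.0000 raw=[2.7000 3.7500 4.5000]
After op 2 tick(9): ref=12.0000 raw=[10.8000 15.0000 18.0000]
After op 3 tick(7): ref=19.0000 raw=[17.1000 23.7500 28.5000]
After op 4 tick(9): ref=28.0000 raw=[25.2000 35.0000 42.0000]
Drift of clock 0 after op 4: 25.2000 - 28.0000 = -2.8000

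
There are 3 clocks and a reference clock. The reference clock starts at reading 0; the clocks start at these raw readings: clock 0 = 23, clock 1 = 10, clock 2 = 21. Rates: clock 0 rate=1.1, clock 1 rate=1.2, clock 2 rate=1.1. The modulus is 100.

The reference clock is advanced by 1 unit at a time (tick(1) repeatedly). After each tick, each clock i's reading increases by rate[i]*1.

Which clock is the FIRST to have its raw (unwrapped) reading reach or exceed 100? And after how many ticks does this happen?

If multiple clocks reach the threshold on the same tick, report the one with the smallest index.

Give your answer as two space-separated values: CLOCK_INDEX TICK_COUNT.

clock 0: start=23, rate=1.1, needs 100-23 = 77; ticks = ceil(77/1.1) = ceil(70.0000) = 70; reading at tick 70 = 23 + 1.1*70 = 100.0000
clock 1: start=10, rate=1.2, needs 100-10 = 90; ticks = ceil(90/1.2) = ceil(75.0000) = 75; reading at tick 75 = 10 + 1.2*75 = 100.0000
clock 2: start=21, rate=1.1, needs 100-21 = 79; ticks = ceil(79/1.1) = ceil(71.8182) = 72; reading at tick 72 = 21 + 1.1*72 = 100.2000
Minimum tick count = 70; winners = [0]; smallest index = 0

Answer: 0 70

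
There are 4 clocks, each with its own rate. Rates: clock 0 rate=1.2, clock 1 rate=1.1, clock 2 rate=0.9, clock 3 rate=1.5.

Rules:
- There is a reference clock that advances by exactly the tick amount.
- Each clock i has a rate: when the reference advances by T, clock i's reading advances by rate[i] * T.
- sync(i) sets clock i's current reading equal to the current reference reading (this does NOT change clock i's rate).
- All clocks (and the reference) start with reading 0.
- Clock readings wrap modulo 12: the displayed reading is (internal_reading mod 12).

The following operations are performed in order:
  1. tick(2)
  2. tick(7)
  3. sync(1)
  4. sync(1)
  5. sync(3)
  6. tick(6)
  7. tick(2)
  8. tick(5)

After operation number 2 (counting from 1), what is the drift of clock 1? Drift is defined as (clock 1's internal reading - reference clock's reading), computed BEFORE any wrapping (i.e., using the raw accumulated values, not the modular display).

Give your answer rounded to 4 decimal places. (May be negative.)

Answer: 0.9000

Derivation:
After op 1 tick(2): ref=2.0000 raw=[2.4000 2.2000 1.8000 3.0000]
After op 2 tick(7): ref=9.0000 raw=[10.8000 9.9000 8.1000 13.5000]
Drift of clock 1 after op 2: 9.9000 - 9.0000 = 0.9000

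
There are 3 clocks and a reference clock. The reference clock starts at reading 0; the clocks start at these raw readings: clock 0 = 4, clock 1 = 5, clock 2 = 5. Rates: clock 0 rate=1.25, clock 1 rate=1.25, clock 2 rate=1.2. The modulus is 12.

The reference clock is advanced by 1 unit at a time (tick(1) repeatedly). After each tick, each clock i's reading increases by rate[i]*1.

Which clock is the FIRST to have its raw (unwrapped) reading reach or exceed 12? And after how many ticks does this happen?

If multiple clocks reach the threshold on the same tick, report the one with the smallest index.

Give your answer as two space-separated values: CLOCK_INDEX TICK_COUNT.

clock 0: start=4, rate=1.25, needs 12-4 = 8; ticks = ceil(8/1.25) = ceil(6.4000) = 7; reading at tick 7 = 4 + 1.25*7 = 12.7500
clock 1: start=5, rate=1.25, needs 12-5 = 7; ticks = ceil(7/1.25) = ceil(5.6000) = 6; reading at tick 6 = 5 + 1.25*6 = 12.5000
clock 2: start=5, rate=1.2, needs 12-5 = 7; ticks = ceil(7/1.2) = ceil(5.8333) = 6; reading at tick 6 = 5 + 1.2*6 = 12.2000
Minimum tick count = 6; winners = [1, 2]; smallest index = 1

Answer: 1 6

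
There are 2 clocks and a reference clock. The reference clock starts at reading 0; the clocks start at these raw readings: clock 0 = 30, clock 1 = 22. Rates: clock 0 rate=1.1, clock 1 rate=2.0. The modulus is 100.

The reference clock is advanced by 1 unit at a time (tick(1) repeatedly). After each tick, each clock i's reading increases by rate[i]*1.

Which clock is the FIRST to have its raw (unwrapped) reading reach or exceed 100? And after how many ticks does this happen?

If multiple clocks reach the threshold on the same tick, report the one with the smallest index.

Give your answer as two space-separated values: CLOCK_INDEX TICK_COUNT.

Answer: 1 39

Derivation:
clock 0: start=30, rate=1.1, needs 100-30 = 70; ticks = ceil(70/1.1) = ceil(63.6364) = 64; reading at tick 64 = 30 + 1.1*64 = 100.4000
clock 1: start=22, rate=2.0, needs 100-22 = 78; ticks = ceil(78/2.0) = ceil(39.0000) = 39; reading at tick 39 = 22 + 2.0*39 = 100.0000
Minimum tick count = 39; winners = [1]; smallest index = 1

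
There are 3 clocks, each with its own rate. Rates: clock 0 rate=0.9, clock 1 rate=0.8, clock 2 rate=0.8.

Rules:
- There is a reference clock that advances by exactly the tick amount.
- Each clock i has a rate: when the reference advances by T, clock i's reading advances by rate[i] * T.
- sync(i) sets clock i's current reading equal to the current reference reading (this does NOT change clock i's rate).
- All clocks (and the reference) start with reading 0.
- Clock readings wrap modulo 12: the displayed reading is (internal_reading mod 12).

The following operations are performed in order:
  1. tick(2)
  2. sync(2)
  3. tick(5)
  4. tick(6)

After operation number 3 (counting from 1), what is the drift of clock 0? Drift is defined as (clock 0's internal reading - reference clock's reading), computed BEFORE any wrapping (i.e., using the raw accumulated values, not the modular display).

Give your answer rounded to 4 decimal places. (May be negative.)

Answer: -0.7000

Derivation:
After op 1 tick(2): ref=2.0000 raw=[1.8000 1.6000 1.6000]
After op 2 sync(2): ref=2.0000 raw=[1.8000 1.6000 2.0000]
After op 3 tick(5): ref=7.0000 raw=[6.3000 5.6000 6.0000]
Drift of clock 0 after op 3: 6.3000 - 7.0000 = -0.7000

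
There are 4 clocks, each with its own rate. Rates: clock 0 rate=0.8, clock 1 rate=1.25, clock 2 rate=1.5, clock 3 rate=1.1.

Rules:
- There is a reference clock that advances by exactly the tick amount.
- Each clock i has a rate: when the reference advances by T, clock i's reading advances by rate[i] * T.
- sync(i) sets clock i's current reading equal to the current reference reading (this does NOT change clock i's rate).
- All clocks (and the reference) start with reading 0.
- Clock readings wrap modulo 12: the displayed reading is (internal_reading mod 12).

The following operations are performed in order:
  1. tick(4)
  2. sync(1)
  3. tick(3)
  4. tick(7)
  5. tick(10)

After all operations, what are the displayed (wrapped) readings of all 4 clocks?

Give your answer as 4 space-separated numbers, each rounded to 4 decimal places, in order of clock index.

After op 1 tick(4): ref=4.0000 raw=[3.2000 5.0000 6.0000 4.4000]
After op 2 sync(1): ref=4.0000 raw=[3.2000 4.0000 6.0000 4.4000]
After op 3 tick(3): ref=7.0000 raw=[5.6000 7.7500 10.5000 7.7000]
After op 4 tick(7): ref=14.0000 raw=[11.2000 16.5000 21.0000 15.4000]
After op 5 tick(10): ref=24.0000 raw=[19.2000 29.0000 36.0000 26.4000]
Wrap final raw readings (mod 12): 19.2000 mod 12 = 7.2000; 29.0000 mod 12 = 5.0000; 36.0000 mod 12 = 0.0000; 26.4000 mod 12 = 2.4000

Answer: 7.2000 5.0000 0.0000 2.4000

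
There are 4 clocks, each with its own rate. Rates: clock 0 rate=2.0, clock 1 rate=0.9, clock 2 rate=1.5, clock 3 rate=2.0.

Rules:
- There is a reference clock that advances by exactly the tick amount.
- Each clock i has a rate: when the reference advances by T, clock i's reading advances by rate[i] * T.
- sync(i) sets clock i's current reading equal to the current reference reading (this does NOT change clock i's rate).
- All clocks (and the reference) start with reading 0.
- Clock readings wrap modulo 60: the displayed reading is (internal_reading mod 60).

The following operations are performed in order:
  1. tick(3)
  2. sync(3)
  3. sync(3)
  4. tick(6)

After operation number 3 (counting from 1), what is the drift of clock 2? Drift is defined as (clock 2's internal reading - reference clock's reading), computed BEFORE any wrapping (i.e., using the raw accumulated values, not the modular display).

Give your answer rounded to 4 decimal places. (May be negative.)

After op 1 tick(3): ref=3.0000 raw=[6.0000 2.7000 4.5000 6.0000]
After op 2 sync(3): ref=3.0000 raw=[6.0000 2.7000 4.5000 3.0000]
After op 3 sync(3): ref=3.0000 raw=[6.0000 2.7000 4.5000 3.0000]
Drift of clock 2 after op 3: 4.5000 - 3.0000 = 1.5000

Answer: 1.5000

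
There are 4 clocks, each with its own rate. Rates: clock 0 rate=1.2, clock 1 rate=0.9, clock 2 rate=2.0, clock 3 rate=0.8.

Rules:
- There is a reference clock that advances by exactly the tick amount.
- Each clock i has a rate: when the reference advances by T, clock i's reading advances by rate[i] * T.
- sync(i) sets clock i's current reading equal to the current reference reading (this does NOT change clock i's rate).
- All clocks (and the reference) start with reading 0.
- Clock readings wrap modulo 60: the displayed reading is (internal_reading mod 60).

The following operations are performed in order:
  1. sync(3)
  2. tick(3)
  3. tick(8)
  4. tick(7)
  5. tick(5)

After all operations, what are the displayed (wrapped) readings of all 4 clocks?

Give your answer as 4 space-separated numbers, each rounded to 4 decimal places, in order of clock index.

Answer: 27.6000 20.7000 46.0000 18.4000

Derivation:
After op 1 sync(3): ref=0.0000 raw=[0.0000 0.0000 0.0000 0.0000]
After op 2 tick(3): ref=3.0000 raw=[3.6000 2.7000 6.0000 2.4000]
After op 3 tick(8): ref=11.0000 raw=[13.2000 9.9000 22.0000 8.8000]
After op 4 tick(7): ref=18.0000 raw=[21.6000 16.2000 36.0000 14.4000]
After op 5 tick(5): ref=23.0000 raw=[27.6000 20.7000 46.0000 18.4000]
Wrap final raw readings (mod 60): 27.6000 mod 60 = 27.6000; 20.7000 mod 60 = 20.7000; 46.0000 mod 60 = 46.0000; 18.4000 mod 60 = 18.4000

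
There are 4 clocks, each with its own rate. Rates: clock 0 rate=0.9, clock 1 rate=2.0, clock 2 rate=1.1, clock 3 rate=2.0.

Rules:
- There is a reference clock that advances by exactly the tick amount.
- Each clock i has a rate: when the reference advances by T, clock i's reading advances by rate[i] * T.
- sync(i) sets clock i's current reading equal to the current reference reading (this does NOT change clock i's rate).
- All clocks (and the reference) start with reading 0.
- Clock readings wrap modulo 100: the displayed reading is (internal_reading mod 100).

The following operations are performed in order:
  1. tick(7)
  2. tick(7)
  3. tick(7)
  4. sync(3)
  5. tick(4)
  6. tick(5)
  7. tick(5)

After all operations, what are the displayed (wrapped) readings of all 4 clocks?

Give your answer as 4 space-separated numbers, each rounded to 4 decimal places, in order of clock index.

Answer: 31.5000 70.0000 38.5000 49.0000

Derivation:
After op 1 tick(7): ref=7.0000 raw=[6.3000 14.0000 7.7000 14.0000]
After op 2 tick(7): ref=14.0000 raw=[12.6000 28.0000 15.4000 28.0000]
After op 3 tick(7): ref=21.0000 raw=[18.9000 42.0000 23.1000 42.0000]
After op 4 sync(3): ref=21.0000 raw=[18.9000 42.0000 23.1000 21.0000]
After op 5 tick(4): ref=25.0000 raw=[22.5000 50.0000 27.5000 29.0000]
After op 6 tick(5): ref=30.0000 raw=[27.0000 60.0000 33.0000 39.0000]
After op 7 tick(5): ref=35.0000 raw=[31.5000 70.0000 38.5000 49.0000]
Wrap final raw readings (mod 100): 31.5000 mod 100 = 31.5000; 70.0000 mod 100 = 70.0000; 38.5000 mod 100 = 38.5000; 49.0000 mod 100 = 49.0000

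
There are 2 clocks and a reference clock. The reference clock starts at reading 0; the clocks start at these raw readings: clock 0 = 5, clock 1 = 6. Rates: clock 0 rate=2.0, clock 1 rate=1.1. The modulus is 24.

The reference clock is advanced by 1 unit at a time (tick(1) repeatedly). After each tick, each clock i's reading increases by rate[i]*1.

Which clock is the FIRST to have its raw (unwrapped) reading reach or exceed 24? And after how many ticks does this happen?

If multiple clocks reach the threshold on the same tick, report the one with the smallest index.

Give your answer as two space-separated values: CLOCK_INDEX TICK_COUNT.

Answer: 0 10

Derivation:
clock 0: start=5, rate=2.0, needs 24-5 = 19; ticks = ceil(19/2.0) = ceil(9.5000) = 10; reading at tick 10 = 5 + 2.0*10 = 25.0000
clock 1: start=6, rate=1.1, needs 24-6 = 18; ticks = ceil(18/1.1) = ceil(16.3636) = 17; reading at tick 17 = 6 + 1.1*17 = 24.7000
Minimum tick count = 10; winners = [0]; smallest index = 0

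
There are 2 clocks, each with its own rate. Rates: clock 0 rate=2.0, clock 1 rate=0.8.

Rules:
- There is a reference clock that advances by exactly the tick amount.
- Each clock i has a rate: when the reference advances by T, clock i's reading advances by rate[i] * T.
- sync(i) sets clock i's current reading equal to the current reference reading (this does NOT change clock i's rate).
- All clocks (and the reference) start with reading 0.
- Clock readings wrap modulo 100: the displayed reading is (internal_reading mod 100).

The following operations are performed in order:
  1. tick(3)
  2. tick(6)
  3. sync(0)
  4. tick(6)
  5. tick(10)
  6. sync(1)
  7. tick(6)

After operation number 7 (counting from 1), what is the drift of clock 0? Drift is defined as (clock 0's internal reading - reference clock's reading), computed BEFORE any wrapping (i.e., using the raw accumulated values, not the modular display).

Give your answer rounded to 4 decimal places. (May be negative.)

Answer: 22.0000

Derivation:
After op 1 tick(3): ref=3.0000 raw=[6.0000 2.4000]
After op 2 tick(6): ref=9.0000 raw=[18.0000 7.2000]
After op 3 sync(0): ref=9.0000 raw=[9.0000 7.2000]
After op 4 tick(6): ref=15.0000 raw=[21.0000 12.0000]
After op 5 tick(10): ref=25.0000 raw=[41.0000 20.0000]
After op 6 sync(1): ref=25.0000 raw=[41.0000 25.0000]
After op 7 tick(6): ref=31.0000 raw=[53.0000 29.8000]
Drift of clock 0 after op 7: 53.0000 - 31.0000 = 22.0000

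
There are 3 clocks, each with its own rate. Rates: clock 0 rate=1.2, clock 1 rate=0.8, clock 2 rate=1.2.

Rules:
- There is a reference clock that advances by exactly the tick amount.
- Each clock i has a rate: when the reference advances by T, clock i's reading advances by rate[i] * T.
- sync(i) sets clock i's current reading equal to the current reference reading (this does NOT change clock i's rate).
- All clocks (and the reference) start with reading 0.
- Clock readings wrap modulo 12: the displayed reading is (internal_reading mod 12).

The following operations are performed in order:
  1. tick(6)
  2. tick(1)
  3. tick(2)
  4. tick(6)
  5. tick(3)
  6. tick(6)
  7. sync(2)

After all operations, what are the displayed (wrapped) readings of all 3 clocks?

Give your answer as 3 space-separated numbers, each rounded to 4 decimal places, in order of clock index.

Answer: 4.8000 7.2000 0.0000

Derivation:
After op 1 tick(6): ref=6.0000 raw=[7.2000 4.8000 7.2000]
After op 2 tick(1): ref=7.0000 raw=[8.4000 5.6000 8.4000]
After op 3 tick(2): ref=9.0000 raw=[10.8000 7.2000 10.8000]
After op 4 tick(6): ref=15.0000 raw=[18.0000 12.0000 18.0000]
After op 5 tick(3): ref=18.0000 raw=[21.6000 14.4000 21.6000]
After op 6 tick(6): ref=24.0000 raw=[28.8000 19.2000 28.8000]
After op 7 sync(2): ref=24.0000 raw=[28.8000 19.2000 24.0000]
Wrap final raw readings (mod 12): 28.8000 mod 12 = 4.8000; 19.2000 mod 12 = 7.2000; 24.0000 mod 12 = 0.0000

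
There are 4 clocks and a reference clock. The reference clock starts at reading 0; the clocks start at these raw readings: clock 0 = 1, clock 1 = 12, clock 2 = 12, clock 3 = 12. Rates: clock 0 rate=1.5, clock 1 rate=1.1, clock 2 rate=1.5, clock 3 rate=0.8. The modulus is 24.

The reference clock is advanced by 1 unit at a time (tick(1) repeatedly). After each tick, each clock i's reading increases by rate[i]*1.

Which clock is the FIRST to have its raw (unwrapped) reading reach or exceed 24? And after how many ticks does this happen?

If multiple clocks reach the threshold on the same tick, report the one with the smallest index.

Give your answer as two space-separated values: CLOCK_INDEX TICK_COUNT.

clock 0: start=1, rate=1.5, needs 24-1 = 23; ticks = ceil(23/1.5) = ceil(15.3333) = 16; reading at tick 16 = 1 + 1.5*16 = 25.0000
clock 1: start=12, rate=1.1, needs 24-12 = 12; ticks = ceil(12/1.1) = ceil(10.9091) = 11; reading at tick 11 = 12 + 1.1*11 = 24.1000
clock 2: start=12, rate=1.5, needs 24-12 = 12; ticks = ceil(12/1.5) = ceil(8.0000) = 8; reading at tick 8 = 12 + 1.5*8 = 24.0000
clock 3: start=12, rate=0.8, needs 24-12 = 12; ticks = ceil(12/0.8) = ceil(15.0000) = 15; reading at tick 15 = 12 + 0.8*15 = 24.0000
Minimum tick count = 8; winners = [2]; smallest index = 2

Answer: 2 8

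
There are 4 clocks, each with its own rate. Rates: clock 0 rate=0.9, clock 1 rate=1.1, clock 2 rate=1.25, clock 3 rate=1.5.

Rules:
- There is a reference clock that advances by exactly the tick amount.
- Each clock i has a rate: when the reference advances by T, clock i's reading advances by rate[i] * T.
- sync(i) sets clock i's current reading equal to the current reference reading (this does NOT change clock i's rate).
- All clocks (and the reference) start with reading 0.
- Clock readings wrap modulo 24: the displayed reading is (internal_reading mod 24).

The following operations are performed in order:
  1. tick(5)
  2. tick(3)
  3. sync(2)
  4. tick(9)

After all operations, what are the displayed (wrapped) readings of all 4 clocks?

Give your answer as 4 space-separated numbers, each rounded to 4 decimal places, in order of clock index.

Answer: 15.3000 18.7000 19.2500 1.5000

Derivation:
After op 1 tick(5): ref=5.0000 raw=[4.5000 5.5000 6.2500 7.5000]
After op 2 tick(3): ref=8.0000 raw=[7.2000 8.8000 10.0000 12.0000]
After op 3 sync(2): ref=8.0000 raw=[7.2000 8.8000 8.0000 12.0000]
After op 4 tick(9): ref=17.0000 raw=[15.3000 18.7000 19.2500 25.5000]
Wrap final raw readings (mod 24): 15.3000 mod 24 = 15.3000; 18.7000 mod 24 = 18.7000; 19.2500 mod 24 = 19.2500; 25.5000 mod 24 = 1.5000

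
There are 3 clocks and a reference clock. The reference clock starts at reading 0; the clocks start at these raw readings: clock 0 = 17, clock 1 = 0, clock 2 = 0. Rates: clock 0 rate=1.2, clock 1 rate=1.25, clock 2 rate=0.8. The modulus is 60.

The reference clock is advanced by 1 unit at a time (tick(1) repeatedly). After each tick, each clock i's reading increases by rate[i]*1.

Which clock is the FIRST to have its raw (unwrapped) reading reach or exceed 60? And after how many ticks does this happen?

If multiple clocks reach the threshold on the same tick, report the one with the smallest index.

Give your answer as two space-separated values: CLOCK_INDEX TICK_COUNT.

clock 0: start=17, rate=1.2, needs 60-17 = 43; ticks = ceil(43/1.2) = ceil(35.8333) = 36; reading at tick 36 = 17 + 1.2*36 = 60.2000
clock 1: start=0, rate=1.25, needs 60-0 = 60; ticks = ceil(60/1.25) = ceil(48.0000) = 48; reading at tick 48 = 0 + 1.25*48 = 60.0000
clock 2: start=0, rate=0.8, needs 60-0 = 60; ticks = ceil(60/0.8) = ceil(75.0000) = 75; reading at tick 75 = 0 + 0.8*75 = 60.0000
Minimum tick count = 36; winners = [0]; smallest index = 0

Answer: 0 36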